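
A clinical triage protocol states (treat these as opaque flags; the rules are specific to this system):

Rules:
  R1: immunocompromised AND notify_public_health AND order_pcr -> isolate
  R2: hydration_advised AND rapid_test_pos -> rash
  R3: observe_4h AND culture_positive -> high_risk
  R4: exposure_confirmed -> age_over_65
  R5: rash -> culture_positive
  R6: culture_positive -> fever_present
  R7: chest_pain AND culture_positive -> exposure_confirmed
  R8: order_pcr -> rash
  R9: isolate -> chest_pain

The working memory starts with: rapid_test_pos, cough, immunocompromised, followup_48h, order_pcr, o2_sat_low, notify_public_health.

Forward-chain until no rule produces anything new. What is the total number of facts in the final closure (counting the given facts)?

Round 1 — R1, R8, derive isolate, rash.
Round 2 — R5, R9, derive culture_positive, chest_pain.
Round 3 — R6, R7, derive fever_present, exposure_confirmed.
Round 4 — R4, derive age_over_65.
Closure: {age_over_65, chest_pain, cough, culture_positive, exposure_confirmed, fever_present, followup_48h, immunocompromised, isolate, notify_public_health, o2_sat_low, order_pcr, rapid_test_pos, rash} — 14 facts.

14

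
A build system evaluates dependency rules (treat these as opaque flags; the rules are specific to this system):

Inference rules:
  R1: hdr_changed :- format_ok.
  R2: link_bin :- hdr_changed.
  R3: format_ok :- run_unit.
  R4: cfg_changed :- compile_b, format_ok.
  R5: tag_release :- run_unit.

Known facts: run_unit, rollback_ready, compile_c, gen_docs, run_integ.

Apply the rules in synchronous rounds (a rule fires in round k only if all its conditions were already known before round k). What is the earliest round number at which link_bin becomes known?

3

Round 1 fires R3, R5, giving format_ok, tag_release.
Round 2 fires R1, giving hdr_changed.
Round 3 fires R2, giving link_bin.
link_bin first appears in round 3.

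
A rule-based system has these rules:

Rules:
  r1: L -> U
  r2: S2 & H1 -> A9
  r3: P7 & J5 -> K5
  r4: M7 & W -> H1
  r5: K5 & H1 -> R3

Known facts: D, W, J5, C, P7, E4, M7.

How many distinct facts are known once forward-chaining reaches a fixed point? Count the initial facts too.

10

Round 1: r3 [P7 & J5 -> K5]; r4 [M7 & W -> H1]. Adds K5, H1.
Round 2: r5 [K5 & H1 -> R3]. Adds R3.
Closure: {C, D, E4, H1, J5, K5, M7, P7, R3, W} — 10 facts.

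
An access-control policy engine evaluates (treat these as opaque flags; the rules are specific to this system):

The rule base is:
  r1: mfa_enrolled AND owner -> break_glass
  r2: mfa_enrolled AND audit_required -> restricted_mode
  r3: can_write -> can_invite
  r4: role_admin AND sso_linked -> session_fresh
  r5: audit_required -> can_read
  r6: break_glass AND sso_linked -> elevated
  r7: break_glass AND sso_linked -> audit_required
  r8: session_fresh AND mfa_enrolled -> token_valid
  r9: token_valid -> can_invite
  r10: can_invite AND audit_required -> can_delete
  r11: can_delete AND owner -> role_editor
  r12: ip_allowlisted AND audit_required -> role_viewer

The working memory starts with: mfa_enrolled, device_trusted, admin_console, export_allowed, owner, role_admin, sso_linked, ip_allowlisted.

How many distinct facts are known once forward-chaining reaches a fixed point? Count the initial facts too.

19

[1] r1 [mfa_enrolled AND owner -> break_glass]; r4 [role_admin AND sso_linked -> session_fresh]. ⇒ new: break_glass, session_fresh.
[2] r6 [break_glass AND sso_linked -> elevated]; r7 [break_glass AND sso_linked -> audit_required]; r8 [session_fresh AND mfa_enrolled -> token_valid]. ⇒ new: elevated, audit_required, token_valid.
[3] r2 [mfa_enrolled AND audit_required -> restricted_mode]; r5 [audit_required -> can_read]; r9 [token_valid -> can_invite]; r12 [ip_allowlisted AND audit_required -> role_viewer]. ⇒ new: restricted_mode, can_read, can_invite, role_viewer.
[4] r10 [can_invite AND audit_required -> can_delete]. ⇒ new: can_delete.
[5] r11 [can_delete AND owner -> role_editor]. ⇒ new: role_editor.
Closure: {admin_console, audit_required, break_glass, can_delete, can_invite, can_read, device_trusted, elevated, export_allowed, ip_allowlisted, mfa_enrolled, owner, restricted_mode, role_admin, role_editor, role_viewer, session_fresh, sso_linked, token_valid} — 19 facts.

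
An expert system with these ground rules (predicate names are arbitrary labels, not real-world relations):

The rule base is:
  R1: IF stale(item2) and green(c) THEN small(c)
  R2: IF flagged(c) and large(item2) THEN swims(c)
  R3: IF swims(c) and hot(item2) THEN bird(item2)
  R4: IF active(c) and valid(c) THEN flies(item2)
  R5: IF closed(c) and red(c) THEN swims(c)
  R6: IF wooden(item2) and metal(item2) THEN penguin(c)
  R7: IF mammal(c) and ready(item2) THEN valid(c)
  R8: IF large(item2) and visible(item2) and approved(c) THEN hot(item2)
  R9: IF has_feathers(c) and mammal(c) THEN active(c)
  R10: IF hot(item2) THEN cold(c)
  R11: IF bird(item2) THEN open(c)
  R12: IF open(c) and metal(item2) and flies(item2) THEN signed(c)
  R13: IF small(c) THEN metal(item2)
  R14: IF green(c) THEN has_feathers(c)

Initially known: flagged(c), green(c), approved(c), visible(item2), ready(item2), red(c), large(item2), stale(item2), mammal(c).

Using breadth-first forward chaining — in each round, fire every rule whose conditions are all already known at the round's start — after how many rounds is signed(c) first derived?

4

Round 1 — R1, R2, R7, R8, R14, derive small(c), swims(c), valid(c), hot(item2), has_feathers(c).
Round 2 — R3, R9, R10, R13, derive bird(item2), active(c), cold(c), metal(item2).
Round 3 — R4, R11, derive flies(item2), open(c).
Round 4 — R12, derive signed(c).
signed(c) first appears in round 4.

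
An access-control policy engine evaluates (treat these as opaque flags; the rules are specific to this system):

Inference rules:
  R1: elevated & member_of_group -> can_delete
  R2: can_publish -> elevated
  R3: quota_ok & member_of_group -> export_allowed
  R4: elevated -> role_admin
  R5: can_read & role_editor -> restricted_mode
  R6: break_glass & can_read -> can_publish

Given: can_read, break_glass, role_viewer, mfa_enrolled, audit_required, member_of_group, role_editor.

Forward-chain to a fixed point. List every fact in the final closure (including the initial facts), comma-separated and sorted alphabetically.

Round 1: R5 [can_read & role_editor -> restricted_mode]; R6 [break_glass & can_read -> can_publish]. New: restricted_mode, can_publish.
Round 2: R2 [can_publish -> elevated]. New: elevated.
Round 3: R1 [elevated & member_of_group -> can_delete]; R4 [elevated -> role_admin]. New: can_delete, role_admin.

audit_required, break_glass, can_delete, can_publish, can_read, elevated, member_of_group, mfa_enrolled, restricted_mode, role_admin, role_editor, role_viewer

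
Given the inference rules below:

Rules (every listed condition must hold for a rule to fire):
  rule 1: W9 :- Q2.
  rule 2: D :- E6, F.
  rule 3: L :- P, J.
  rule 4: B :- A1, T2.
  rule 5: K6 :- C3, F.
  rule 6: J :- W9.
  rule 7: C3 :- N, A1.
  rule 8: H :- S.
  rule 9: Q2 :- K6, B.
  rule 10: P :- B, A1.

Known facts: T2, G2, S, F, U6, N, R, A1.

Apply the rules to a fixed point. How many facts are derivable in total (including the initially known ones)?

17

[1] rule 4 [B :- A1, T2.]; rule 7 [C3 :- N, A1.]; rule 8 [H :- S.]. ⇒ new: B, C3, H.
[2] rule 5 [K6 :- C3, F.]; rule 10 [P :- B, A1.]. ⇒ new: K6, P.
[3] rule 9 [Q2 :- K6, B.]. ⇒ new: Q2.
[4] rule 1 [W9 :- Q2.]. ⇒ new: W9.
[5] rule 6 [J :- W9.]. ⇒ new: J.
[6] rule 3 [L :- P, J.]. ⇒ new: L.
Closure: {A1, B, C3, F, G2, H, J, K6, L, N, P, Q2, R, S, T2, U6, W9} — 17 facts.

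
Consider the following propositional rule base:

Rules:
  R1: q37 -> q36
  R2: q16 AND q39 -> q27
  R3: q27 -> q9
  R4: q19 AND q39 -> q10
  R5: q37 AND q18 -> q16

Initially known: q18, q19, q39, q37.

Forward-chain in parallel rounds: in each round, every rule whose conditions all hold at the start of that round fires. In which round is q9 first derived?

3

Round 1: R1 [q37 -> q36]; R4 [q19 AND q39 -> q10]; R5 [q37 AND q18 -> q16]. Adds q36, q10, q16.
Round 2: R2 [q16 AND q39 -> q27]. Adds q27.
Round 3: R3 [q27 -> q9]. Adds q9.
q9 first appears in round 3.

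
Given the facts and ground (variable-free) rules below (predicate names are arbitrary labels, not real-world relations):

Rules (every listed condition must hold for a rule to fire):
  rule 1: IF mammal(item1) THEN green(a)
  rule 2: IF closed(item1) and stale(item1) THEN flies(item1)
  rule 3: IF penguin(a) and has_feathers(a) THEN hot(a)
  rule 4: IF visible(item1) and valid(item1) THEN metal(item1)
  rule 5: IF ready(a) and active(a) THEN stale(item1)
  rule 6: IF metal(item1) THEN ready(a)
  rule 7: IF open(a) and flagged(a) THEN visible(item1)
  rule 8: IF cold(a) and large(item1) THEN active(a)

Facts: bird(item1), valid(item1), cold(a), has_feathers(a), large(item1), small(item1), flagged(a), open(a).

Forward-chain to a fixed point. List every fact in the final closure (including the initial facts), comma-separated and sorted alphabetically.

active(a), bird(item1), cold(a), flagged(a), has_feathers(a), large(item1), metal(item1), open(a), ready(a), small(item1), stale(item1), valid(item1), visible(item1)

Round 1 — rule 7, rule 8, derive visible(item1), active(a).
Round 2 — rule 4, derive metal(item1).
Round 3 — rule 6, derive ready(a).
Round 4 — rule 5, derive stale(item1).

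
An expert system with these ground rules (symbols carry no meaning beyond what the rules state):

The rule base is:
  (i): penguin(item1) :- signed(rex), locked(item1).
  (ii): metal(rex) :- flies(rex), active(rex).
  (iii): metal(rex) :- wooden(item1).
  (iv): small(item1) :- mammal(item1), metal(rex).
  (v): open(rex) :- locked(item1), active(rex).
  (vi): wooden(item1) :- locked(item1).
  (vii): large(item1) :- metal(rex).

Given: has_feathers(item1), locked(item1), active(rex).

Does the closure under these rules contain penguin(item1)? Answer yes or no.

no

Round 1 — (v), (vi), derive open(rex), wooden(item1).
Round 2 — (iii), derive metal(rex).
Round 3 — (vii), derive large(item1).
Fixed point reached. penguin(item1) is concluded only by (i); (i) needs signed(rex) (never derived).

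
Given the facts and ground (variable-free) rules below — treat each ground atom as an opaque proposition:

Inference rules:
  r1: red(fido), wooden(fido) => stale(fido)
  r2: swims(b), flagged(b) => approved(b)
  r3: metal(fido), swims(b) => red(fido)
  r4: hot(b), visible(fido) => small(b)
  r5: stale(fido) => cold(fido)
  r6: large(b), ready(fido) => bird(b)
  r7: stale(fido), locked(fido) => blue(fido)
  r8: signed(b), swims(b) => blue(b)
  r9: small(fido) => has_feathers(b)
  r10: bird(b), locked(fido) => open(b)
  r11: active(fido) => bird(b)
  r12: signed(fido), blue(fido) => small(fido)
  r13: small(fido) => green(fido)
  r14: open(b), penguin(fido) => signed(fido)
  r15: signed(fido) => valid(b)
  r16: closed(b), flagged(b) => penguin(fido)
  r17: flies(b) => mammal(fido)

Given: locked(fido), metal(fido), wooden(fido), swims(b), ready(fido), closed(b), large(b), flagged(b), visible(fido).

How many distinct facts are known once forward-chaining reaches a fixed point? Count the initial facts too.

22

[1] r2 [swims(b), flagged(b) => approved(b)]; r3 [metal(fido), swims(b) => red(fido)]; r6 [large(b), ready(fido) => bird(b)]; r16 [closed(b), flagged(b) => penguin(fido)]. ⇒ new: approved(b), red(fido), bird(b), penguin(fido).
[2] r1 [red(fido), wooden(fido) => stale(fido)]; r10 [bird(b), locked(fido) => open(b)]. ⇒ new: stale(fido), open(b).
[3] r5 [stale(fido) => cold(fido)]; r7 [stale(fido), locked(fido) => blue(fido)]; r14 [open(b), penguin(fido) => signed(fido)]. ⇒ new: cold(fido), blue(fido), signed(fido).
[4] r12 [signed(fido), blue(fido) => small(fido)]; r15 [signed(fido) => valid(b)]. ⇒ new: small(fido), valid(b).
[5] r9 [small(fido) => has_feathers(b)]; r13 [small(fido) => green(fido)]. ⇒ new: has_feathers(b), green(fido).
Closure: {approved(b), bird(b), blue(fido), closed(b), cold(fido), flagged(b), green(fido), has_feathers(b), large(b), locked(fido), metal(fido), open(b), penguin(fido), ready(fido), red(fido), signed(fido), small(fido), stale(fido), swims(b), valid(b), visible(fido), wooden(fido)} — 22 facts.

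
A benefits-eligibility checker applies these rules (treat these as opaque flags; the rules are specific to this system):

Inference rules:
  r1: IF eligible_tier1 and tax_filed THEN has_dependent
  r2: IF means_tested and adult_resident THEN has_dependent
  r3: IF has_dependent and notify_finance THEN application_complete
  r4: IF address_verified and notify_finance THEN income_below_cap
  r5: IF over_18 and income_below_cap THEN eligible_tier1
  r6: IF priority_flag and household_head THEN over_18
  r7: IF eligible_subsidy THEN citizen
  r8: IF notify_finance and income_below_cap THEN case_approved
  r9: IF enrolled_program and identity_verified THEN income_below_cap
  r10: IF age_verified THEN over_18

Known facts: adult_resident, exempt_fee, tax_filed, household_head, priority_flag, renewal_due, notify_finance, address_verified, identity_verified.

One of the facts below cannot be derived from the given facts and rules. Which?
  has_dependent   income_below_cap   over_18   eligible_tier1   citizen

citizen

Round 1: r4 [IF address_verified and notify_finance THEN income_below_cap]; r6 [IF priority_flag and household_head THEN over_18]. Adds income_below_cap, over_18.
Round 2: r5 [IF over_18 and income_below_cap THEN eligible_tier1]; r8 [IF notify_finance and income_below_cap THEN case_approved]. Adds eligible_tier1, case_approved.
Round 3: r1 [IF eligible_tier1 and tax_filed THEN has_dependent]. Adds has_dependent.
Round 4: r3 [IF has_dependent and notify_finance THEN application_complete]. Adds application_complete.
Derived: eligible_tier1 (round 2), has_dependent (round 3), over_18 (round 1), income_below_cap (round 1). citizen never appears in any round.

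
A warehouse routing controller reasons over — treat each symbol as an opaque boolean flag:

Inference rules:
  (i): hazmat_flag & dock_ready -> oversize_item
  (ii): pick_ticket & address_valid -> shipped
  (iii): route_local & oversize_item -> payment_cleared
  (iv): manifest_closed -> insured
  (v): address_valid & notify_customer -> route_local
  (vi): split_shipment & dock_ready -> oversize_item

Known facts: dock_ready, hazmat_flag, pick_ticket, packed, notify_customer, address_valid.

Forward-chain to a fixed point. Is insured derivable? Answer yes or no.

Round 1: (i) [hazmat_flag & dock_ready -> oversize_item]; (ii) [pick_ticket & address_valid -> shipped]; (v) [address_valid & notify_customer -> route_local]. New: oversize_item, shipped, route_local.
Round 2: (iii) [route_local & oversize_item -> payment_cleared]. New: payment_cleared.
Fixed point reached. insured is concluded only by (iv); (iv) needs manifest_closed (never derived).

no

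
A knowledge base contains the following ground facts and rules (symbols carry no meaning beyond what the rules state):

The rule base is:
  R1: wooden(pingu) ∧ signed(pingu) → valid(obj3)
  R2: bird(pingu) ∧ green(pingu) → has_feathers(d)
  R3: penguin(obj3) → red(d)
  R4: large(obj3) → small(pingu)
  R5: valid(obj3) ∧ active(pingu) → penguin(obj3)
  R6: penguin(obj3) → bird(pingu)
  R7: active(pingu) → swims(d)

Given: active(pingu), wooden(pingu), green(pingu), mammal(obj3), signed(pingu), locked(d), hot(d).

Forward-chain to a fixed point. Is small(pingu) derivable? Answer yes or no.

no

[1] R1 [wooden(pingu) ∧ signed(pingu) → valid(obj3)]; R7 [active(pingu) → swims(d)]. ⇒ new: valid(obj3), swims(d).
[2] R5 [valid(obj3) ∧ active(pingu) → penguin(obj3)]. ⇒ new: penguin(obj3).
[3] R3 [penguin(obj3) → red(d)]; R6 [penguin(obj3) → bird(pingu)]. ⇒ new: red(d), bird(pingu).
[4] R2 [bird(pingu) ∧ green(pingu) → has_feathers(d)]. ⇒ new: has_feathers(d).
Fixed point reached. small(pingu) is concluded only by R4; R4 needs large(obj3) (never derived).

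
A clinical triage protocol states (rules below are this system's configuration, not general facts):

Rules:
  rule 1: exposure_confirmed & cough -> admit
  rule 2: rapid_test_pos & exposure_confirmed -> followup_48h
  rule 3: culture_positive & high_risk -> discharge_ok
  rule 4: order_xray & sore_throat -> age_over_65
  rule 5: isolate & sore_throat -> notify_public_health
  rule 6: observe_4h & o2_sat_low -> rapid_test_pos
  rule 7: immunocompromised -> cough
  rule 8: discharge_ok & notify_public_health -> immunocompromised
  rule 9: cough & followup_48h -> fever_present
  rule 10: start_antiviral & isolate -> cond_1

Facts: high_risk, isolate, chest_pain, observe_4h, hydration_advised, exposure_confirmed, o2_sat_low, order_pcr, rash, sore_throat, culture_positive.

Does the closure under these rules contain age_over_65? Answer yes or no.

Round 1 — rule 3, rule 5, rule 6, derive discharge_ok, notify_public_health, rapid_test_pos.
Round 2 — rule 2, rule 8, derive followup_48h, immunocompromised.
Round 3 — rule 7, derive cough.
Round 4 — rule 1, rule 9, derive admit, fever_present.
Fixed point reached. age_over_65 is concluded only by rule 4; rule 4 needs order_xray (never derived).

no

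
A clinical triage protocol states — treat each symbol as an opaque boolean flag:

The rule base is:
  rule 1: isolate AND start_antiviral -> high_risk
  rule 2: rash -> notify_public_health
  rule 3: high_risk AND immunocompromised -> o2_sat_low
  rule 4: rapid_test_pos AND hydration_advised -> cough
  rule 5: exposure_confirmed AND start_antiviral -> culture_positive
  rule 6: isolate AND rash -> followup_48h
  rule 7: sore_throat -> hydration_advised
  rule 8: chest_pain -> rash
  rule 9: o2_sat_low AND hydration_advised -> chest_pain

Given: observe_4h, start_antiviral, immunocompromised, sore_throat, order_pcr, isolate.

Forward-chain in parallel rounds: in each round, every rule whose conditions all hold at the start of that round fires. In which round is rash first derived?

Round 1: rule 1 [isolate AND start_antiviral -> high_risk]; rule 7 [sore_throat -> hydration_advised]. New: high_risk, hydration_advised.
Round 2: rule 3 [high_risk AND immunocompromised -> o2_sat_low]. New: o2_sat_low.
Round 3: rule 9 [o2_sat_low AND hydration_advised -> chest_pain]. New: chest_pain.
Round 4: rule 8 [chest_pain -> rash]. New: rash.
rash first appears in round 4.

4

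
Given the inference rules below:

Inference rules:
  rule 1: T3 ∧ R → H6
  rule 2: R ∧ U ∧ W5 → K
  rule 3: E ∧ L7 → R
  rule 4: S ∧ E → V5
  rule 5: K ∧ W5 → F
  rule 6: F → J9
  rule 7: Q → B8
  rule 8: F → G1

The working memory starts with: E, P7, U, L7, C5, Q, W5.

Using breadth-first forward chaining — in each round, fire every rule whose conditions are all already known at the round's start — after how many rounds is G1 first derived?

Round 1 — rule 3, rule 7, derive R, B8.
Round 2 — rule 2, derive K.
Round 3 — rule 5, derive F.
Round 4 — rule 6, rule 8, derive J9, G1.
G1 first appears in round 4.

4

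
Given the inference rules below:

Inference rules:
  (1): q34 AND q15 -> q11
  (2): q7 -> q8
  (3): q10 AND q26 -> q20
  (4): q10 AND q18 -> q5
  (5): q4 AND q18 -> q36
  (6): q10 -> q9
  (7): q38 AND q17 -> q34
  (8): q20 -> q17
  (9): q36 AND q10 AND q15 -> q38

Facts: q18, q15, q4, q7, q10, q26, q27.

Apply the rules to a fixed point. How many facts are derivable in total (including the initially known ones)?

Round 1 — (2), (3), (4), (5), (6), derive q8, q20, q5, q36, q9.
Round 2 — (8), (9), derive q17, q38.
Round 3 — (7), derive q34.
Round 4 — (1), derive q11.
Closure: {q10, q11, q15, q17, q18, q20, q26, q27, q34, q36, q38, q4, q5, q7, q8, q9} — 16 facts.

16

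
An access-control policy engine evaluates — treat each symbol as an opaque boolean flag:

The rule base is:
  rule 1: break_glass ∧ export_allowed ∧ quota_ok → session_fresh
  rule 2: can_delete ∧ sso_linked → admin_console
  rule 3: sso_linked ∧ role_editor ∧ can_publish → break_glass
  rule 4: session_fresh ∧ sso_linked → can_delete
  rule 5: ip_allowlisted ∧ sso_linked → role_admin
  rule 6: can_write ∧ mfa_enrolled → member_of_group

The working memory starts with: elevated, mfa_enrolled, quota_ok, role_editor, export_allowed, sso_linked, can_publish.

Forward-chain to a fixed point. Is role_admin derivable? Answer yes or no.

no

Round 1: rule 3 [sso_linked ∧ role_editor ∧ can_publish → break_glass]. New: break_glass.
Round 2: rule 1 [break_glass ∧ export_allowed ∧ quota_ok → session_fresh]. New: session_fresh.
Round 3: rule 4 [session_fresh ∧ sso_linked → can_delete]. New: can_delete.
Round 4: rule 2 [can_delete ∧ sso_linked → admin_console]. New: admin_console.
Fixed point reached. role_admin is concluded only by rule 5; rule 5 needs ip_allowlisted (never derived).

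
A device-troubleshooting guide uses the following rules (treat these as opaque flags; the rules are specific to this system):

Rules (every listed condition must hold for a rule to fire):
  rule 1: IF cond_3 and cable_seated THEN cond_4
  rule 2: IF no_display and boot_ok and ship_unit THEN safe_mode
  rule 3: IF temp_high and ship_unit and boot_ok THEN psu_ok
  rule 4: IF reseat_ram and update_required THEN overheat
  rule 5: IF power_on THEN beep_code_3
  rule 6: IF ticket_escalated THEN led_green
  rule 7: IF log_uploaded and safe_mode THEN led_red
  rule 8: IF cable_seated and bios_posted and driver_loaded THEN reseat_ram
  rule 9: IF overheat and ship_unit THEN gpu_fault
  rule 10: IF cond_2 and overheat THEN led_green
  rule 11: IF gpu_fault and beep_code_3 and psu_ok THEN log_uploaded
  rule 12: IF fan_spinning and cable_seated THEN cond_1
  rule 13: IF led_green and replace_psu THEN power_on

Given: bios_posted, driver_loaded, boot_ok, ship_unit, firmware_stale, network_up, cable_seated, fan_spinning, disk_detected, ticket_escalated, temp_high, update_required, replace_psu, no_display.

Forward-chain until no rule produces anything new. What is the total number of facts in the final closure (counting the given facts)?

25

Round 1: rule 2 [IF no_display and boot_ok and ship_unit THEN safe_mode]; rule 3 [IF temp_high and ship_unit and boot_ok THEN psu_ok]; rule 6 [IF ticket_escalated THEN led_green]; rule 8 [IF cable_seated and bios_posted and driver_loaded THEN reseat_ram]; rule 12 [IF fan_spinning and cable_seated THEN cond_1]. Adds safe_mode, psu_ok, led_green, reseat_ram, cond_1.
Round 2: rule 4 [IF reseat_ram and update_required THEN overheat]; rule 13 [IF led_green and replace_psu THEN power_on]. Adds overheat, power_on.
Round 3: rule 5 [IF power_on THEN beep_code_3]; rule 9 [IF overheat and ship_unit THEN gpu_fault]. Adds beep_code_3, gpu_fault.
Round 4: rule 11 [IF gpu_fault and beep_code_3 and psu_ok THEN log_uploaded]. Adds log_uploaded.
Round 5: rule 7 [IF log_uploaded and safe_mode THEN led_red]. Adds led_red.
Closure: {beep_code_3, bios_posted, boot_ok, cable_seated, cond_1, disk_detected, driver_loaded, fan_spinning, firmware_stale, gpu_fault, led_green, led_red, log_uploaded, network_up, no_display, overheat, power_on, psu_ok, replace_psu, reseat_ram, safe_mode, ship_unit, temp_high, ticket_escalated, update_required} — 25 facts.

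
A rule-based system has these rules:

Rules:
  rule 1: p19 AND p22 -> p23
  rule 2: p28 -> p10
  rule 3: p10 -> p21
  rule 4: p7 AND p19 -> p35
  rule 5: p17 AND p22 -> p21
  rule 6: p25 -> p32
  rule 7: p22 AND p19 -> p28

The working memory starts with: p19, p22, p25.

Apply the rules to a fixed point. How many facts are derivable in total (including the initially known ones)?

Round 1: rule 1 [p19 AND p22 -> p23]; rule 6 [p25 -> p32]; rule 7 [p22 AND p19 -> p28]. New: p23, p32, p28.
Round 2: rule 2 [p28 -> p10]. New: p10.
Round 3: rule 3 [p10 -> p21]. New: p21.
Closure: {p10, p19, p21, p22, p23, p25, p28, p32} — 8 facts.

8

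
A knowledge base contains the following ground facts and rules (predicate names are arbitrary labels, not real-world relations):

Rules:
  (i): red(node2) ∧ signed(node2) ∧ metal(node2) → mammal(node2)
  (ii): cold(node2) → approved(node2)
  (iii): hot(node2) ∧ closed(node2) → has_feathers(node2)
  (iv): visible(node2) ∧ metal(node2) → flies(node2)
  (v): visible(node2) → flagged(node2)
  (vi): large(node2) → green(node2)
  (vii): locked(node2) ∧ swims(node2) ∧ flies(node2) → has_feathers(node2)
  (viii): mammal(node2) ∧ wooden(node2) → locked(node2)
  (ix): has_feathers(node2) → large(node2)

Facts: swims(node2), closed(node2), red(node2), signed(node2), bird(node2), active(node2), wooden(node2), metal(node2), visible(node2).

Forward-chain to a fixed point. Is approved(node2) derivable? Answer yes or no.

[1] (i) [red(node2) ∧ signed(node2) ∧ metal(node2) → mammal(node2)]; (iv) [visible(node2) ∧ metal(node2) → flies(node2)]; (v) [visible(node2) → flagged(node2)]. ⇒ new: mammal(node2), flies(node2), flagged(node2).
[2] (viii) [mammal(node2) ∧ wooden(node2) → locked(node2)]. ⇒ new: locked(node2).
[3] (vii) [locked(node2) ∧ swims(node2) ∧ flies(node2) → has_feathers(node2)]. ⇒ new: has_feathers(node2).
[4] (ix) [has_feathers(node2) → large(node2)]. ⇒ new: large(node2).
[5] (vi) [large(node2) → green(node2)]. ⇒ new: green(node2).
Fixed point reached. approved(node2) is concluded only by (ii); (ii) needs cold(node2) (never derived).

no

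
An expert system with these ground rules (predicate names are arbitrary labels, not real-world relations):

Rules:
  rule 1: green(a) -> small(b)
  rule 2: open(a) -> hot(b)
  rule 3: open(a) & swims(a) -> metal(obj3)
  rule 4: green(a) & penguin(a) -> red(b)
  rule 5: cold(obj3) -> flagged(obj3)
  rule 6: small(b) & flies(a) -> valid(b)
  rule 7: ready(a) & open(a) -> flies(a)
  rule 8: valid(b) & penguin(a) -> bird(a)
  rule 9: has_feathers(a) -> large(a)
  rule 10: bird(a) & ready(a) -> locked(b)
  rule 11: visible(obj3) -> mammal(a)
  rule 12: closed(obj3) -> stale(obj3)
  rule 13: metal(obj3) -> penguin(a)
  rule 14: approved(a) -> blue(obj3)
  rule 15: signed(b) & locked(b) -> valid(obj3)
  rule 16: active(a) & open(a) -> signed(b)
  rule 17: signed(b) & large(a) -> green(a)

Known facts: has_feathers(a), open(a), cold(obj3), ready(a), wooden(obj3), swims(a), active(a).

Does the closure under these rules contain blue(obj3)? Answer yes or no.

no

Round 1: rule 2 [open(a) -> hot(b)]; rule 3 [open(a) & swims(a) -> metal(obj3)]; rule 5 [cold(obj3) -> flagged(obj3)]; rule 7 [ready(a) & open(a) -> flies(a)]; rule 9 [has_feathers(a) -> large(a)]; rule 16 [active(a) & open(a) -> signed(b)]. New: hot(b), metal(obj3), flagged(obj3), flies(a), large(a), signed(b).
Round 2: rule 13 [metal(obj3) -> penguin(a)]; rule 17 [signed(b) & large(a) -> green(a)]. New: penguin(a), green(a).
Round 3: rule 1 [green(a) -> small(b)]; rule 4 [green(a) & penguin(a) -> red(b)]. New: small(b), red(b).
Round 4: rule 6 [small(b) & flies(a) -> valid(b)]. New: valid(b).
Round 5: rule 8 [valid(b) & penguin(a) -> bird(a)]. New: bird(a).
Round 6: rule 10 [bird(a) & ready(a) -> locked(b)]. New: locked(b).
Round 7: rule 15 [signed(b) & locked(b) -> valid(obj3)]. New: valid(obj3).
Fixed point reached. blue(obj3) is concluded only by rule 14; rule 14 needs approved(a) (never derived).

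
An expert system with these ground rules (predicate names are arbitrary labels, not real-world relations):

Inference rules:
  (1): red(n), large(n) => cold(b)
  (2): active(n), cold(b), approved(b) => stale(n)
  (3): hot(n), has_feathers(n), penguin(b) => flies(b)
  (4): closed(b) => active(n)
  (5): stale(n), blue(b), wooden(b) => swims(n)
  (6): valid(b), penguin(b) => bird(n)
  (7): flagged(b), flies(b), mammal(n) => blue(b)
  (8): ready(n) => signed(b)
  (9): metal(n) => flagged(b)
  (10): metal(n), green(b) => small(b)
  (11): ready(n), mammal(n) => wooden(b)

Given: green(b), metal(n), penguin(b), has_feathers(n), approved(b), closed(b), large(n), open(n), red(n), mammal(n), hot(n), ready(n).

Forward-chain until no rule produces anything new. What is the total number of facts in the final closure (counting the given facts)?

Round 1 — (1), (3), (4), (8), (9), (10), (11), derive cold(b), flies(b), active(n), signed(b), flagged(b), small(b), wooden(b).
Round 2 — (2), (7), derive stale(n), blue(b).
Round 3 — (5), derive swims(n).
Closure: {active(n), approved(b), blue(b), closed(b), cold(b), flagged(b), flies(b), green(b), has_feathers(n), hot(n), large(n), mammal(n), metal(n), open(n), penguin(b), ready(n), red(n), signed(b), small(b), stale(n), swims(n), wooden(b)} — 22 facts.

22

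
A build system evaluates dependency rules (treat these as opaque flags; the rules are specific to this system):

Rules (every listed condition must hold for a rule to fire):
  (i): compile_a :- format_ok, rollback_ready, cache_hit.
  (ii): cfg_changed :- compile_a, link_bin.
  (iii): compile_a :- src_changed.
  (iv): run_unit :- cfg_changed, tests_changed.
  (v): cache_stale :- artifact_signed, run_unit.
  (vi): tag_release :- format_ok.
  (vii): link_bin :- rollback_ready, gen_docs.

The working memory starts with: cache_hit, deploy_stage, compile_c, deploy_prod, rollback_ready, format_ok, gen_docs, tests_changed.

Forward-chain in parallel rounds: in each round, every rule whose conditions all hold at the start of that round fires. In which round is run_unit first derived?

Round 1 — (i), (vi), (vii), derive compile_a, tag_release, link_bin.
Round 2 — (ii), derive cfg_changed.
Round 3 — (iv), derive run_unit.
run_unit first appears in round 3.

3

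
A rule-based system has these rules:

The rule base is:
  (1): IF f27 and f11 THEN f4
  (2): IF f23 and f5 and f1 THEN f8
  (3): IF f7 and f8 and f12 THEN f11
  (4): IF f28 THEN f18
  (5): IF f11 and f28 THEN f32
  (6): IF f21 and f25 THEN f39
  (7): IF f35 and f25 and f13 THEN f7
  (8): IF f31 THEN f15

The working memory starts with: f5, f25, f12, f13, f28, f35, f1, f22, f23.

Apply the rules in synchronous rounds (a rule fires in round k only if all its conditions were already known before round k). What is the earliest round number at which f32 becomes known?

[1] (2) [IF f23 and f5 and f1 THEN f8]; (4) [IF f28 THEN f18]; (7) [IF f35 and f25 and f13 THEN f7]. ⇒ new: f8, f18, f7.
[2] (3) [IF f7 and f8 and f12 THEN f11]. ⇒ new: f11.
[3] (5) [IF f11 and f28 THEN f32]. ⇒ new: f32.
f32 first appears in round 3.

3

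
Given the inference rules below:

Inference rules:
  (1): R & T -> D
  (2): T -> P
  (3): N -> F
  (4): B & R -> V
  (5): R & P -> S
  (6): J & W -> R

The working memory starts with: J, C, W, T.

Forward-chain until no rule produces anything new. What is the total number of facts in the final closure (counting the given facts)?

Round 1: (2) [T -> P]; (6) [J & W -> R]. Adds P, R.
Round 2: (1) [R & T -> D]; (5) [R & P -> S]. Adds D, S.
Closure: {C, D, J, P, R, S, T, W} — 8 facts.

8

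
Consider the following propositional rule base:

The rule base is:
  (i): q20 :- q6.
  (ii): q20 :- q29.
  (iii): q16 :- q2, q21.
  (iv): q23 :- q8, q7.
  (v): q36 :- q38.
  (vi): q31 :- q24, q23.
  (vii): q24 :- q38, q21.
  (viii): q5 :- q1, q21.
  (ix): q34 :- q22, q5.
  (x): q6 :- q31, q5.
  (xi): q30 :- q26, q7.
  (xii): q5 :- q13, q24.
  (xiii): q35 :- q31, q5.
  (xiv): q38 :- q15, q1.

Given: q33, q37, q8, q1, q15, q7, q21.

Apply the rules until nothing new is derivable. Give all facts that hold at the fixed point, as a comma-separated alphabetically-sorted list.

Round 1: (iv) [q23 :- q8, q7.]; (viii) [q5 :- q1, q21.]; (xiv) [q38 :- q15, q1.]. Adds q23, q5, q38.
Round 2: (v) [q36 :- q38.]; (vii) [q24 :- q38, q21.]. Adds q36, q24.
Round 3: (vi) [q31 :- q24, q23.]. Adds q31.
Round 4: (x) [q6 :- q31, q5.]; (xiii) [q35 :- q31, q5.]. Adds q6, q35.
Round 5: (i) [q20 :- q6.]. Adds q20.

q1, q15, q20, q21, q23, q24, q31, q33, q35, q36, q37, q38, q5, q6, q7, q8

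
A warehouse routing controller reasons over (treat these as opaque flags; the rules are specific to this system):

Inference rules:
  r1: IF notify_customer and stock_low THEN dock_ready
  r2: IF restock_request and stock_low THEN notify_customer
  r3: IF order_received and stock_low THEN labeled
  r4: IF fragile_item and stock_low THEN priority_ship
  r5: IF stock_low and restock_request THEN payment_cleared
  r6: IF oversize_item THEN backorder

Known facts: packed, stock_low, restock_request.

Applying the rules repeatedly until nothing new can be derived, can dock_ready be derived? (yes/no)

yes

Round 1: r2 [IF restock_request and stock_low THEN notify_customer]; r5 [IF stock_low and restock_request THEN payment_cleared]. Adds notify_customer, payment_cleared.
Round 2: r1 [IF notify_customer and stock_low THEN dock_ready]. Adds dock_ready.
dock_ready appears in round 2, so it is derivable.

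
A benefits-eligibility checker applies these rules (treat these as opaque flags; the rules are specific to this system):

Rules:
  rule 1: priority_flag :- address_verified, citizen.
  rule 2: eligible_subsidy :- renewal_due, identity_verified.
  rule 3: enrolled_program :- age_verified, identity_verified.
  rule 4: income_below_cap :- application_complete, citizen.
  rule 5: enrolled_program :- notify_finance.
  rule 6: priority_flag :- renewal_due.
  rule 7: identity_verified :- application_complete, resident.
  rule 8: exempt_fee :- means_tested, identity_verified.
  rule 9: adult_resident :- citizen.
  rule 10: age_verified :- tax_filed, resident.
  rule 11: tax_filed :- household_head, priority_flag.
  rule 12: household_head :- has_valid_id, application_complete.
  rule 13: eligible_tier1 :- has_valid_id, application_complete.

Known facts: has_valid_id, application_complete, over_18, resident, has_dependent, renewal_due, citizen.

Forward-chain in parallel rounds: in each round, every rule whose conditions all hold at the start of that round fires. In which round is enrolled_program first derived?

4

Round 1 fires rule 4, rule 6, rule 7, rule 9, rule 12, rule 13, giving income_below_cap, priority_flag, identity_verified, adult_resident, household_head, eligible_tier1.
Round 2 fires rule 2, rule 11, giving eligible_subsidy, tax_filed.
Round 3 fires rule 10, giving age_verified.
Round 4 fires rule 3, giving enrolled_program.
enrolled_program first appears in round 4.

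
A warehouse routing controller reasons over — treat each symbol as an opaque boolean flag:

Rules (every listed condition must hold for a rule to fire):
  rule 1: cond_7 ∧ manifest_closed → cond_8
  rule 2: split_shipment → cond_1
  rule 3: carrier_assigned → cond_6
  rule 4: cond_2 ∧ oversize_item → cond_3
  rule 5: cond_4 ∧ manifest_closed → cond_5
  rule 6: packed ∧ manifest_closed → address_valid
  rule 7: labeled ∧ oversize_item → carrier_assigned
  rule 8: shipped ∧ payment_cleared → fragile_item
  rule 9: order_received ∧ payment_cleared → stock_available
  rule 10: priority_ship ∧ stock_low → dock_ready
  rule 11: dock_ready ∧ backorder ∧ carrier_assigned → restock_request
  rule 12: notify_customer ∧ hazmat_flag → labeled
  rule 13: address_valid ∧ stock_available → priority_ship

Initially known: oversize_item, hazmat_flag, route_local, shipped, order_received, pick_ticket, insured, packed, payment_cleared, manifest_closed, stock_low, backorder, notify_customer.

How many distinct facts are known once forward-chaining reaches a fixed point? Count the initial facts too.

22

[1] rule 6 [packed ∧ manifest_closed → address_valid]; rule 8 [shipped ∧ payment_cleared → fragile_item]; rule 9 [order_received ∧ payment_cleared → stock_available]; rule 12 [notify_customer ∧ hazmat_flag → labeled]. ⇒ new: address_valid, fragile_item, stock_available, labeled.
[2] rule 7 [labeled ∧ oversize_item → carrier_assigned]; rule 13 [address_valid ∧ stock_available → priority_ship]. ⇒ new: carrier_assigned, priority_ship.
[3] rule 3 [carrier_assigned → cond_6]; rule 10 [priority_ship ∧ stock_low → dock_ready]. ⇒ new: cond_6, dock_ready.
[4] rule 11 [dock_ready ∧ backorder ∧ carrier_assigned → restock_request]. ⇒ new: restock_request.
Closure: {address_valid, backorder, carrier_assigned, cond_6, dock_ready, fragile_item, hazmat_flag, insured, labeled, manifest_closed, notify_customer, order_received, oversize_item, packed, payment_cleared, pick_ticket, priority_ship, restock_request, route_local, shipped, stock_available, stock_low} — 22 facts.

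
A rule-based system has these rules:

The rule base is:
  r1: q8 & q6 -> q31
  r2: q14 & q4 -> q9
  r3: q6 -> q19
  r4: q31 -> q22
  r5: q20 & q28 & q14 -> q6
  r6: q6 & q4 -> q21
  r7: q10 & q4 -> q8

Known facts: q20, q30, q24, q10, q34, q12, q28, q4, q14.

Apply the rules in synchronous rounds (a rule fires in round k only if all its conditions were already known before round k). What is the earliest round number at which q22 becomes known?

3

Round 1: r2 [q14 & q4 -> q9]; r5 [q20 & q28 & q14 -> q6]; r7 [q10 & q4 -> q8]. Adds q9, q6, q8.
Round 2: r1 [q8 & q6 -> q31]; r3 [q6 -> q19]; r6 [q6 & q4 -> q21]. Adds q31, q19, q21.
Round 3: r4 [q31 -> q22]. Adds q22.
q22 first appears in round 3.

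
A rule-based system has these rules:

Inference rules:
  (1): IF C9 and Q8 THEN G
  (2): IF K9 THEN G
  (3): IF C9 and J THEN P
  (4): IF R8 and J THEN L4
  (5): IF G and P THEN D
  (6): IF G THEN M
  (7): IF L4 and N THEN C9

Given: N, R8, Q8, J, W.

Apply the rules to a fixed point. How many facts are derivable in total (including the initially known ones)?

11

[1] (4) [IF R8 and J THEN L4]. ⇒ new: L4.
[2] (7) [IF L4 and N THEN C9]. ⇒ new: C9.
[3] (1) [IF C9 and Q8 THEN G]; (3) [IF C9 and J THEN P]. ⇒ new: G, P.
[4] (5) [IF G and P THEN D]; (6) [IF G THEN M]. ⇒ new: D, M.
Closure: {C9, D, G, J, L4, M, N, P, Q8, R8, W} — 11 facts.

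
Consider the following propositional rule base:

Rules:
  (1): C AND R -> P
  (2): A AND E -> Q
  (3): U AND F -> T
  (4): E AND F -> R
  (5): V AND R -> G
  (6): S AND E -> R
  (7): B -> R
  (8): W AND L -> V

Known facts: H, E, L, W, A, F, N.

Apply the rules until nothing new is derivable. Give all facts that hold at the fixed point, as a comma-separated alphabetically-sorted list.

Round 1: (2) [A AND E -> Q]; (4) [E AND F -> R]; (8) [W AND L -> V]. Adds Q, R, V.
Round 2: (5) [V AND R -> G]. Adds G.

A, E, F, G, H, L, N, Q, R, V, W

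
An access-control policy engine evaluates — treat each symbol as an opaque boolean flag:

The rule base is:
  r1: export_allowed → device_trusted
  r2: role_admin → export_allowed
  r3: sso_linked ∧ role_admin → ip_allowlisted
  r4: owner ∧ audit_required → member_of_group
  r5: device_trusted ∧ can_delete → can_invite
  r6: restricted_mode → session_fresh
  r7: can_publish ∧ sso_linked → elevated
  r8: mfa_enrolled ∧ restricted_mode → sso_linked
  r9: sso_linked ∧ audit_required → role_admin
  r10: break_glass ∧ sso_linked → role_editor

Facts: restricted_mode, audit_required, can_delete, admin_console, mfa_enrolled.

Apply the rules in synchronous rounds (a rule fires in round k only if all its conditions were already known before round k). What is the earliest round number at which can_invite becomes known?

Round 1: r6 [restricted_mode → session_fresh]; r8 [mfa_enrolled ∧ restricted_mode → sso_linked]. New: session_fresh, sso_linked.
Round 2: r9 [sso_linked ∧ audit_required → role_admin]. New: role_admin.
Round 3: r2 [role_admin → export_allowed]; r3 [sso_linked ∧ role_admin → ip_allowlisted]. New: export_allowed, ip_allowlisted.
Round 4: r1 [export_allowed → device_trusted]. New: device_trusted.
Round 5: r5 [device_trusted ∧ can_delete → can_invite]. New: can_invite.
can_invite first appears in round 5.

5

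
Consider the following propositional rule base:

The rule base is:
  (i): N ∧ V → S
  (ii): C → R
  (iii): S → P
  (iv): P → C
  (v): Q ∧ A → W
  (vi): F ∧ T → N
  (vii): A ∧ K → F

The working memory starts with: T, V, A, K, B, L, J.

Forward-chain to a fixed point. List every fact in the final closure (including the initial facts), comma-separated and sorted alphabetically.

Round 1 — (vii), derive F.
Round 2 — (vi), derive N.
Round 3 — (i), derive S.
Round 4 — (iii), derive P.
Round 5 — (iv), derive C.
Round 6 — (ii), derive R.

A, B, C, F, J, K, L, N, P, R, S, T, V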